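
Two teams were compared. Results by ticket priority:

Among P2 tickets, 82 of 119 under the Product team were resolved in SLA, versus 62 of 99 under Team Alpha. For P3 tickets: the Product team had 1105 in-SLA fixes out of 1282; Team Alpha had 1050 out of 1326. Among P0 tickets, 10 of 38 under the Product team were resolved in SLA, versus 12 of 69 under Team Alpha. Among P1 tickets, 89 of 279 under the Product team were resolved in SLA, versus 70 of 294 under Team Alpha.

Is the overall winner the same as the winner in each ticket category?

Yes

P2: the Product team 82/119 = 68.9%, Team Alpha 62/99 = 62.6% → the Product team
P3: the Product team 1105/1282 = 86.2%, Team Alpha 1050/1326 = 79.2% → the Product team
P0: the Product team 10/38 = 26.3%, Team Alpha 12/69 = 17.4% → the Product team
P1: the Product team 89/279 = 31.9%, Team Alpha 70/294 = 23.8% → the Product team
Overall: the Product team 1286/1718 = 74.9%, Team Alpha 1194/1788 = 66.8% → the Product team
The Product team wins overall and in every ticket group — no reversal.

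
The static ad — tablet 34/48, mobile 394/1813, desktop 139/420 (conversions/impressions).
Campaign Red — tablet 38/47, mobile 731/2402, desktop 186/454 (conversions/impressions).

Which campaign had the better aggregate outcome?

Campaign Red

Tablet: the static ad 34/48 = 70.8%, Campaign Red 38/47 = 80.9% → Campaign Red
Mobile: the static ad 394/1813 = 21.7%, Campaign Red 731/2402 = 30.4% → Campaign Red
Desktop: the static ad 139/420 = 33.1%, Campaign Red 186/454 = 41.0% → Campaign Red
Overall: the static ad 567/2281 = 24.9%, Campaign Red 955/2903 = 32.9% → Campaign Red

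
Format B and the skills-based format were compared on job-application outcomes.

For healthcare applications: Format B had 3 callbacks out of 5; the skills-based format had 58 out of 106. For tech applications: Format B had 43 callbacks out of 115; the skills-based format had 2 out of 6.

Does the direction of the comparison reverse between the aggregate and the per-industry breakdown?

Yes

Healthcare: Format B 3/5 = 60.0%, the skills-based format 58/106 = 54.7% → Format B
Tech: Format B 43/115 = 37.4%, the skills-based format 2/6 = 33.3% → Format B
Overall: Format B 46/120 = 38.3%, the skills-based format 60/112 = 53.6% → the skills-based format
Format B wins each industry group but the skills-based format wins overall — the comparison reverses. Format B's applications skew toward tech, which has a lower base rate.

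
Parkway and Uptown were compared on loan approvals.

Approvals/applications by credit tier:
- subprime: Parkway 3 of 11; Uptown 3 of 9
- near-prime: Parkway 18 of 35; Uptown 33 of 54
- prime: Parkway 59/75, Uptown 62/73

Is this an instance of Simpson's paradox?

No

Subprime: Parkway 3/11 = 27.3%, Uptown 3/9 = 33.3% → Uptown
Near-prime: Parkway 18/35 = 51.4%, Uptown 33/54 = 61.1% → Uptown
Prime: Parkway 59/75 = 78.7%, Uptown 62/73 = 84.9% → Uptown
Overall: Parkway 80/121 = 66.1%, Uptown 98/136 = 72.1% → Uptown
Uptown wins overall and in every credit group — no reversal.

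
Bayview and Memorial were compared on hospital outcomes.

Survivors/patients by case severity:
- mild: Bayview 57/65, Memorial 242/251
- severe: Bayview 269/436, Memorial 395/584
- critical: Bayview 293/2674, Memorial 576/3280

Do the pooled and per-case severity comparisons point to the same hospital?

Mild: Bayview 57/65 = 87.7%, Memorial 242/251 = 96.4% → Memorial
Severe: Bayview 269/436 = 61.7%, Memorial 395/584 = 67.6% → Memorial
Critical: Bayview 293/2674 = 11.0%, Memorial 576/3280 = 17.6% → Memorial
Overall: Bayview 619/3175 = 19.5%, Memorial 1213/4115 = 29.5% → Memorial
Memorial wins overall and in every case group — no reversal.

Yes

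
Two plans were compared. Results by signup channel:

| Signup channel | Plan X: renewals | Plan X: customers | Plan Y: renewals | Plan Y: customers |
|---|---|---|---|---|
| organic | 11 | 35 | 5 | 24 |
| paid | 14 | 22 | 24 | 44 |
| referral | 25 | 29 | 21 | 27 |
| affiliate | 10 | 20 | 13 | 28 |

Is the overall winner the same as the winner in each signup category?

Organic: Plan X 11/35 = 31.4%, Plan Y 5/24 = 20.8% → Plan X
Paid: Plan X 14/22 = 63.6%, Plan Y 24/44 = 54.5% → Plan X
Referral: Plan X 25/29 = 86.2%, Plan Y 21/27 = 77.8% → Plan X
Affiliate: Plan X 10/20 = 50.0%, Plan Y 13/28 = 46.4% → Plan X
Overall: Plan X 60/106 = 56.6%, Plan Y 63/123 = 51.2% → Plan X
Plan X wins overall and in every signup group — no reversal.

Yes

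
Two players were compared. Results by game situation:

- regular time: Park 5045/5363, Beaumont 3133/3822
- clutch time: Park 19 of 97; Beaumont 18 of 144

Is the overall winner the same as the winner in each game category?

Yes

Regular time: Park 5045/5363 = 94.1%, Beaumont 3133/3822 = 82.0% → Park
Clutch time: Park 19/97 = 19.6%, Beaumont 18/144 = 12.5% → Park
Overall: Park 5064/5460 = 92.7%, Beaumont 3151/3966 = 79.5% → Park
Park wins overall and in every game group — no reversal.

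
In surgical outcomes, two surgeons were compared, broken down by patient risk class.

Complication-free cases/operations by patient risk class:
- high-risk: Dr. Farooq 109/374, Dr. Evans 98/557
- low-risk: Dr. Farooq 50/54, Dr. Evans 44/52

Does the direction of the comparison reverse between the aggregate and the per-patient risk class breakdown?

No

High-risk: Dr. Farooq 109/374 = 29.1%, Dr. Evans 98/557 = 17.6% → Dr. Farooq
Low-risk: Dr. Farooq 50/54 = 92.6%, Dr. Evans 44/52 = 84.6% → Dr. Farooq
Overall: Dr. Farooq 159/428 = 37.1%, Dr. Evans 142/609 = 23.3% → Dr. Farooq
Dr. Farooq wins overall and in every patient risk group — no reversal.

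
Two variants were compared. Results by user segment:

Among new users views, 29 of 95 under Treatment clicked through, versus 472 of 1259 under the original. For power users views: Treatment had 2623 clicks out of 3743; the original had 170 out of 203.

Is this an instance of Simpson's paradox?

New users: Treatment 29/95 = 30.5%, the original 472/1259 = 37.5% → the original
Power users: Treatment 2623/3743 = 70.1%, the original 170/203 = 83.7% → the original
Overall: Treatment 2652/3838 = 69.1%, the original 642/1462 = 43.9% → Treatment
The original wins each user group but Treatment wins overall — the comparison reverses. The original's views skew toward new users, which has a lower base rate.

Yes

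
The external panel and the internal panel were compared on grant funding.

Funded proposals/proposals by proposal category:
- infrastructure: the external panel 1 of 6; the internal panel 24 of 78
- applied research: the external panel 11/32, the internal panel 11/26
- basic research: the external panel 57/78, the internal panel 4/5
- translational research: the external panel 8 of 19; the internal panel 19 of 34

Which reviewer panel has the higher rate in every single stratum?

the internal panel

Infrastructure: the external panel 1/6 = 16.7%, the internal panel 24/78 = 30.8% → the internal panel
Applied research: the external panel 11/32 = 34.4%, the internal panel 11/26 = 42.3% → the internal panel
Basic research: the external panel 57/78 = 73.1%, the internal panel 4/5 = 80.0% → the internal panel
Translational research: the external panel 8/19 = 42.1%, the internal panel 19/34 = 55.9% → the internal panel
The internal panel has the higher rate in all 4 groups.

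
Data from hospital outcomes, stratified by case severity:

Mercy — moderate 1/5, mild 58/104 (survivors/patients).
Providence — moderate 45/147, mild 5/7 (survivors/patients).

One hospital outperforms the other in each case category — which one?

Moderate: Mercy 1/5 = 20.0%, Providence 45/147 = 30.6% → Providence
Mild: Mercy 58/104 = 55.8%, Providence 5/7 = 71.4% → Providence
Providence has the higher rate in both groups.

Providence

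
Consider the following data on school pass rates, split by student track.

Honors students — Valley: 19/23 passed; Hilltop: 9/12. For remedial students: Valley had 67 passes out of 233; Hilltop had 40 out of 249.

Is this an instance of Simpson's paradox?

Honors: Valley 19/23 = 82.6%, Hilltop 9/12 = 75.0% → Valley
Remedial: Valley 67/233 = 28.8%, Hilltop 40/249 = 16.1% → Valley
Overall: Valley 86/256 = 33.6%, Hilltop 49/261 = 18.8% → Valley
Valley wins overall and in every student group — no reversal.

No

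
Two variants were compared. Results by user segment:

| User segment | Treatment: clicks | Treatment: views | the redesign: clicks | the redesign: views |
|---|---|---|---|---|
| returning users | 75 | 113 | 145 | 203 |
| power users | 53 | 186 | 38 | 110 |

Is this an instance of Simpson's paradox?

Returning users: Treatment 75/113 = 66.4%, the redesign 145/203 = 71.4% → the redesign
Power users: Treatment 53/186 = 28.5%, the redesign 38/110 = 34.5% → the redesign
Overall: Treatment 128/299 = 42.8%, the redesign 183/313 = 58.5% → the redesign
The redesign wins overall and in every user group — no reversal.

No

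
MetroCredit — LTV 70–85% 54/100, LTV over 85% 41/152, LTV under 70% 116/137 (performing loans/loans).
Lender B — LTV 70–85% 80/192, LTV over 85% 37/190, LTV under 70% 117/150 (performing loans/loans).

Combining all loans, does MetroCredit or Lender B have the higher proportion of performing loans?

LTV 70–85%: MetroCredit 54/100 = 54.0%, Lender B 80/192 = 41.7% → MetroCredit
LTV over 85%: MetroCredit 41/152 = 27.0%, Lender B 37/190 = 19.5% → MetroCredit
LTV under 70%: MetroCredit 116/137 = 84.7%, Lender B 117/150 = 78.0% → MetroCredit
Overall: MetroCredit 211/389 = 54.2%, Lender B 234/532 = 44.0% → MetroCredit

MetroCredit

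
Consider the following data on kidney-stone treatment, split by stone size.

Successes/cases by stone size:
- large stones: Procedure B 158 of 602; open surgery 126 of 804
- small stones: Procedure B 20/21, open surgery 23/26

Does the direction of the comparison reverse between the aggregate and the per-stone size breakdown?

Large stones: Procedure B 158/602 = 26.2%, open surgery 126/804 = 15.7% → Procedure B
Small stones: Procedure B 20/21 = 95.2%, open surgery 23/26 = 88.5% → Procedure B
Overall: Procedure B 178/623 = 28.6%, open surgery 149/830 = 18.0% → Procedure B
Procedure B wins overall and in every stone group — no reversal.

No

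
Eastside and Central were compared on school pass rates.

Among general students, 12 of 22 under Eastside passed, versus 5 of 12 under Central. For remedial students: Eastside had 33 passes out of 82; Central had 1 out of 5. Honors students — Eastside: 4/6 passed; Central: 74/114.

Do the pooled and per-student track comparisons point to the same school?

General: Eastside 12/22 = 54.5%, Central 5/12 = 41.7% → Eastside
Remedial: Eastside 33/82 = 40.2%, Central 1/5 = 20.0% → Eastside
Honors: Eastside 4/6 = 66.7%, Central 74/114 = 64.9% → Eastside
Overall: Eastside 49/110 = 44.5%, Central 80/131 = 61.1% → Central
Eastside wins each student group but Central wins overall — the comparison reverses. Eastside's students skew toward remedial, which has a lower base rate.

No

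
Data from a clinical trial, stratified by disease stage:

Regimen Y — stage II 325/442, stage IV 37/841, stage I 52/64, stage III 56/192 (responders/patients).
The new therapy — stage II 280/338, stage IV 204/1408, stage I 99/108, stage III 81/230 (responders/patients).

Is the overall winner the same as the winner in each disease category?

Yes

Stage II: Regimen Y 325/442 = 73.5%, the new therapy 280/338 = 82.8% → the new therapy
Stage IV: Regimen Y 37/841 = 4.4%, the new therapy 204/1408 = 14.5% → the new therapy
Stage I: Regimen Y 52/64 = 81.2%, the new therapy 99/108 = 91.7% → the new therapy
Stage III: Regimen Y 56/192 = 29.2%, the new therapy 81/230 = 35.2% → the new therapy
Overall: Regimen Y 470/1539 = 30.5%, the new therapy 664/2084 = 31.9% → the new therapy
The new therapy wins overall and in every disease group — no reversal.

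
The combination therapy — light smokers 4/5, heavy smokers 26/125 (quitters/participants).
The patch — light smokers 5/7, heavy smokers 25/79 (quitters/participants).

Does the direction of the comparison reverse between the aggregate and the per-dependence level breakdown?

Light smokers: the combination therapy 4/5 = 80.0%, the patch 5/7 = 71.4% → the combination therapy
Heavy smokers: the combination therapy 26/125 = 20.8%, the patch 25/79 = 31.6% → the patch
Overall: the combination therapy 30/130 = 23.1%, the patch 30/86 = 34.9% → the patch
Neither sweeps: the combination therapy wins 1 of 2 groups, the patch wins 1. The patch wins overall but not every group — no Simpson reversal.

No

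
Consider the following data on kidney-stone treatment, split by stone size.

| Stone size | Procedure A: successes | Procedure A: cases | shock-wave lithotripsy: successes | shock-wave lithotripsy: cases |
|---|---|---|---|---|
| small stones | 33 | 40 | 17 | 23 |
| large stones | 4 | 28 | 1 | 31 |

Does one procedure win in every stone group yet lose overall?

Small stones: Procedure A 33/40 = 82.5%, shock-wave lithotripsy 17/23 = 73.9% → Procedure A
Large stones: Procedure A 4/28 = 14.3%, shock-wave lithotripsy 1/31 = 3.2% → Procedure A
Overall: Procedure A 37/68 = 54.4%, shock-wave lithotripsy 18/54 = 33.3% → Procedure A
Procedure A wins overall and in every stone group — no reversal.

No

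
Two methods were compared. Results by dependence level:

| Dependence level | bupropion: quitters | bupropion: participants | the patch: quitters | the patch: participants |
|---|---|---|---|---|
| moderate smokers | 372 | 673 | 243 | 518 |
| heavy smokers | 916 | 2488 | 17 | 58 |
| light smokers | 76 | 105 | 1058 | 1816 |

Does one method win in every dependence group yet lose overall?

Moderate smokers: bupropion 372/673 = 55.3%, the patch 243/518 = 46.9% → bupropion
Heavy smokers: bupropion 916/2488 = 36.8%, the patch 17/58 = 29.3% → bupropion
Light smokers: bupropion 76/105 = 72.4%, the patch 1058/1816 = 58.3% → bupropion
Overall: bupropion 1364/3266 = 41.8%, the patch 1318/2392 = 55.1% → the patch
Bupropion wins each dependence group but the patch wins overall — the comparison reverses. Bupropion's participants skew toward heavy smokers, which has a lower base rate.

Yes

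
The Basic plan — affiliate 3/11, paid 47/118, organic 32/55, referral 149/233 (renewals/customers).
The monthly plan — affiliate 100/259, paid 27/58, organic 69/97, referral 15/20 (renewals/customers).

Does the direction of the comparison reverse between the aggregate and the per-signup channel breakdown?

Affiliate: the Basic plan 3/11 = 27.3%, the monthly plan 100/259 = 38.6% → the monthly plan
Paid: the Basic plan 47/118 = 39.8%, the monthly plan 27/58 = 46.6% → the monthly plan
Organic: the Basic plan 32/55 = 58.2%, the monthly plan 69/97 = 71.1% → the monthly plan
Referral: the Basic plan 149/233 = 63.9%, the monthly plan 15/20 = 75.0% → the monthly plan
Overall: the Basic plan 231/417 = 55.4%, the monthly plan 211/434 = 48.6% → the Basic plan
The monthly plan wins each signup group but the Basic plan wins overall — the comparison reverses. The monthly plan's customers skew toward affiliate, which has a lower base rate.

Yes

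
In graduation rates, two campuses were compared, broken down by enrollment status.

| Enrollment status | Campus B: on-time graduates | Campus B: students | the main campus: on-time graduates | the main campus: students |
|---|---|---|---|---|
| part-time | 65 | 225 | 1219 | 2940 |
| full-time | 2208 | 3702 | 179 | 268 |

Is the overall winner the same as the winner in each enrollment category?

Part-time: Campus B 65/225 = 28.9%, the main campus 1219/2940 = 41.5% → the main campus
Full-time: Campus B 2208/3702 = 59.6%, the main campus 179/268 = 66.8% → the main campus
Overall: Campus B 2273/3927 = 57.9%, the main campus 1398/3208 = 43.6% → Campus B
The main campus wins each enrollment group but Campus B wins overall — the comparison reverses. The main campus's students skew toward part-time, which has a lower base rate.

No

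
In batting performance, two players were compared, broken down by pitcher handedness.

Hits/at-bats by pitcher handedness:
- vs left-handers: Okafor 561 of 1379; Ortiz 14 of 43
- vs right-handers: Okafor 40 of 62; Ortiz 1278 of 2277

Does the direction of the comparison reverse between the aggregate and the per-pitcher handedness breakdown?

Yes

Vs left-handers: Okafor 561/1379 = 40.7%, Ortiz 14/43 = 32.6% → Okafor
Vs right-handers: Okafor 40/62 = 64.5%, Ortiz 1278/2277 = 56.1% → Okafor
Overall: Okafor 601/1441 = 41.7%, Ortiz 1292/2320 = 55.7% → Ortiz
Okafor wins each pitcher group but Ortiz wins overall — the comparison reverses. Okafor's at-bats skew toward vs left-handers, which has a lower base rate.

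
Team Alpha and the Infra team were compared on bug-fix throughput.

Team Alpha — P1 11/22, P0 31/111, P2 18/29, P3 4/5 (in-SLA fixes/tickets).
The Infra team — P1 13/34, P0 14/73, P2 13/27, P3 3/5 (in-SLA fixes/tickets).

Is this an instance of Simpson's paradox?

No

P1: Team Alpha 11/22 = 50.0%, the Infra team 13/34 = 38.2% → Team Alpha
P0: Team Alpha 31/111 = 27.9%, the Infra team 14/73 = 19.2% → Team Alpha
P2: Team Alpha 18/29 = 62.1%, the Infra team 13/27 = 48.1% → Team Alpha
P3: Team Alpha 4/5 = 80.0%, the Infra team 3/5 = 60.0% → Team Alpha
Overall: Team Alpha 64/167 = 38.3%, the Infra team 43/139 = 30.9% → Team Alpha
Team Alpha wins overall and in every ticket group — no reversal.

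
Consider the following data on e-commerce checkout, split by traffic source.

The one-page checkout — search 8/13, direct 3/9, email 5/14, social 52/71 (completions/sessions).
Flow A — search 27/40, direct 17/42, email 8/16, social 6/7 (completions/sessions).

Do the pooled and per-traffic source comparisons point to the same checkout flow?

No

Search: the one-page checkout 8/13 = 61.5%, Flow A 27/40 = 67.5% → Flow A
Direct: the one-page checkout 3/9 = 33.3%, Flow A 17/42 = 40.5% → Flow A
Email: the one-page checkout 5/14 = 35.7%, Flow A 8/16 = 50.0% → Flow A
Social: the one-page checkout 52/71 = 73.2%, Flow A 6/7 = 85.7% → Flow A
Overall: the one-page checkout 68/107 = 63.6%, Flow A 58/105 = 55.2% → the one-page checkout
Flow A wins each traffic group but the one-page checkout wins overall — the comparison reverses. Flow A's sessions skew toward direct, which has a lower base rate.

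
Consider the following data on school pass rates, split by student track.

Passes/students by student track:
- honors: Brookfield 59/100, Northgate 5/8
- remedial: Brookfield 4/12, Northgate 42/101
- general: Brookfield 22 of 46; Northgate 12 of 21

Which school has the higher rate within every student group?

Honors: Brookfield 59/100 = 59.0%, Northgate 5/8 = 62.5% → Northgate
Remedial: Brookfield 4/12 = 33.3%, Northgate 42/101 = 41.6% → Northgate
General: Brookfield 22/46 = 47.8%, Northgate 12/21 = 57.1% → Northgate
Northgate has the higher rate in all 3 groups.

Northgate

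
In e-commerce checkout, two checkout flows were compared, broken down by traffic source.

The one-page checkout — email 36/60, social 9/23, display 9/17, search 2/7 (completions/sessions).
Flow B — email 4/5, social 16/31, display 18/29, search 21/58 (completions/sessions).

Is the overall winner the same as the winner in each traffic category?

Email: the one-page checkout 36/60 = 60.0%, Flow B 4/5 = 80.0% → Flow B
Social: the one-page checkout 9/23 = 39.1%, Flow B 16/31 = 51.6% → Flow B
Display: the one-page checkout 9/17 = 52.9%, Flow B 18/29 = 62.1% → Flow B
Search: the one-page checkout 2/7 = 28.6%, Flow B 21/58 = 36.2% → Flow B
Overall: the one-page checkout 56/107 = 52.3%, Flow B 59/123 = 48.0% → the one-page checkout
Flow B wins each traffic group but the one-page checkout wins overall — the comparison reverses. Flow B's sessions skew toward search, which has a lower base rate.

No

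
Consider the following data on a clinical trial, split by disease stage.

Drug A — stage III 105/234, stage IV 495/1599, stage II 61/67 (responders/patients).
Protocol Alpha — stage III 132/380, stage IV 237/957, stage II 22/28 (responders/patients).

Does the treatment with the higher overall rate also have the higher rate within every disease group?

Yes

Stage III: Drug A 105/234 = 44.9%, Protocol Alpha 132/380 = 34.7% → Drug A
Stage IV: Drug A 495/1599 = 31.0%, Protocol Alpha 237/957 = 24.8% → Drug A
Stage II: Drug A 61/67 = 91.0%, Protocol Alpha 22/28 = 78.6% → Drug A
Overall: Drug A 661/1900 = 34.8%, Protocol Alpha 391/1365 = 28.6% → Drug A
Drug A wins overall and in every disease group — no reversal.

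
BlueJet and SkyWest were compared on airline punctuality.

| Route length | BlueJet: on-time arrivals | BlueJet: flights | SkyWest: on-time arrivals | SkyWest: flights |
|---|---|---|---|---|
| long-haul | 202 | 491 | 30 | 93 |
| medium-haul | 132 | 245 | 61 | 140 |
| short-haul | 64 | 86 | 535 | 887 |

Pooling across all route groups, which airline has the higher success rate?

SkyWest

Long-haul: BlueJet 202/491 = 41.1%, SkyWest 30/93 = 32.3% → BlueJet
Medium-haul: BlueJet 132/245 = 53.9%, SkyWest 61/140 = 43.6% → BlueJet
Short-haul: BlueJet 64/86 = 74.4%, SkyWest 535/887 = 60.3% → BlueJet
Overall: BlueJet 398/822 = 48.4%, SkyWest 626/1120 = 55.9% → SkyWest
(BlueJet wins every route group but SkyWest wins overall — BlueJet's flights skew toward the low-rate long-haul group.)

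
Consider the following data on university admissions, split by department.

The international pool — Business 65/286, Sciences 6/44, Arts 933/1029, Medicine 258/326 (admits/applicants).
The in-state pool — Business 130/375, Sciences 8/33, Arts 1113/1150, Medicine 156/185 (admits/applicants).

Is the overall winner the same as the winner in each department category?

Yes

Business: the international pool 65/286 = 22.7%, the in-state pool 130/375 = 34.7% → the in-state pool
Sciences: the international pool 6/44 = 13.6%, the in-state pool 8/33 = 24.2% → the in-state pool
Arts: the international pool 933/1029 = 90.7%, the in-state pool 1113/1150 = 96.8% → the in-state pool
Medicine: the international pool 258/326 = 79.1%, the in-state pool 156/185 = 84.3% → the in-state pool
Overall: the international pool 1262/1685 = 74.9%, the in-state pool 1407/1743 = 80.7% → the in-state pool
The in-state pool wins overall and in every department group — no reversal.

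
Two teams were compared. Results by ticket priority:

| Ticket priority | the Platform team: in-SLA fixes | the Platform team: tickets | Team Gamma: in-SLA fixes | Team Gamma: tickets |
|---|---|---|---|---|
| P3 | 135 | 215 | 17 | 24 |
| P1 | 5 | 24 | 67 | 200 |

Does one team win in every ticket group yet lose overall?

Yes

P3: the Platform team 135/215 = 62.8%, Team Gamma 17/24 = 70.8% → Team Gamma
P1: the Platform team 5/24 = 20.8%, Team Gamma 67/200 = 33.5% → Team Gamma
Overall: the Platform team 140/239 = 58.6%, Team Gamma 84/224 = 37.5% → the Platform team
Team Gamma wins each ticket group but the Platform team wins overall — the comparison reverses. Team Gamma's tickets skew toward P1, which has a lower base rate.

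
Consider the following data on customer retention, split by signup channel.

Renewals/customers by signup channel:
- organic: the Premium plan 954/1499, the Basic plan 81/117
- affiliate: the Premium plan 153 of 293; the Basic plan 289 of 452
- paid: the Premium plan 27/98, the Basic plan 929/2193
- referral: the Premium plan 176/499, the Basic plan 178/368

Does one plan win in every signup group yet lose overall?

Yes

Organic: the Premium plan 954/1499 = 63.6%, the Basic plan 81/117 = 69.2% → the Basic plan
Affiliate: the Premium plan 153/293 = 52.2%, the Basic plan 289/452 = 63.9% → the Basic plan
Paid: the Premium plan 27/98 = 27.6%, the Basic plan 929/2193 = 42.4% → the Basic plan
Referral: the Premium plan 176/499 = 35.3%, the Basic plan 178/368 = 48.4% → the Basic plan
Overall: the Premium plan 1310/2389 = 54.8%, the Basic plan 1477/3130 = 47.2% → the Premium plan
The Basic plan wins each signup group but the Premium plan wins overall — the comparison reverses. The Basic plan's customers skew toward paid, which has a lower base rate.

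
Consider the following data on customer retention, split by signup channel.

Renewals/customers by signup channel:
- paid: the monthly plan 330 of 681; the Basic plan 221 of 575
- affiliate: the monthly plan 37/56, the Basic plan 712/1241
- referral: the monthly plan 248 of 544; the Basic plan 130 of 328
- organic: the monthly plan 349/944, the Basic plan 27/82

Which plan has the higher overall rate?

Paid: the monthly plan 330/681 = 48.5%, the Basic plan 221/575 = 38.4% → the monthly plan
Affiliate: the monthly plan 37/56 = 66.1%, the Basic plan 712/1241 = 57.4% → the monthly plan
Referral: the monthly plan 248/544 = 45.6%, the Basic plan 130/328 = 39.6% → the monthly plan
Organic: the monthly plan 349/944 = 37.0%, the Basic plan 27/82 = 32.9% → the monthly plan
Overall: the monthly plan 964/2225 = 43.3%, the Basic plan 1090/2226 = 49.0% → the Basic plan
(The monthly plan wins every signup group but the Basic plan wins overall — the monthly plan's customers skew toward the low-rate organic group.)

the Basic plan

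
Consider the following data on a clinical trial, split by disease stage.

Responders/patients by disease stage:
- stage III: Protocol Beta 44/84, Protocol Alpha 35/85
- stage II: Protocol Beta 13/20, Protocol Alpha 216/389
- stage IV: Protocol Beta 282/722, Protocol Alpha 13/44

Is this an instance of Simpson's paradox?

Yes

Stage III: Protocol Beta 44/84 = 52.4%, Protocol Alpha 35/85 = 41.2% → Protocol Beta
Stage II: Protocol Beta 13/20 = 65.0%, Protocol Alpha 216/389 = 55.5% → Protocol Beta
Stage IV: Protocol Beta 282/722 = 39.1%, Protocol Alpha 13/44 = 29.5% → Protocol Beta
Overall: Protocol Beta 339/826 = 41.0%, Protocol Alpha 264/518 = 51.0% → Protocol Alpha
Protocol Beta wins each disease group but Protocol Alpha wins overall — the comparison reverses. Protocol Beta's patients skew toward stage IV, which has a lower base rate.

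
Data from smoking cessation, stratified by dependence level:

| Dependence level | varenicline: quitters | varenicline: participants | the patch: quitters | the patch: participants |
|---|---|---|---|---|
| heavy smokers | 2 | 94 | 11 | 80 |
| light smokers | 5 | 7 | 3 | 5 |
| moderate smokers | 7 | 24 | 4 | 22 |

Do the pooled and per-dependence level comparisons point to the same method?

Heavy smokers: varenicline 2/94 = 2.1%, the patch 11/80 = 13.8% → the patch
Light smokers: varenicline 5/7 = 71.4%, the patch 3/5 = 60.0% → varenicline
Moderate smokers: varenicline 7/24 = 29.2%, the patch 4/22 = 18.2% → varenicline
Overall: varenicline 14/125 = 11.2%, the patch 18/107 = 16.8% → the patch
Neither sweeps: varenicline wins 2 of 3 groups, the patch wins 1. The patch wins overall but not every group — no Simpson reversal.

No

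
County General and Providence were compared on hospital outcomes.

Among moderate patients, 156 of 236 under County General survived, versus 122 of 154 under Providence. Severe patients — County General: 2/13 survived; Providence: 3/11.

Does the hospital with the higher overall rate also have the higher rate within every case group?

Moderate: County General 156/236 = 66.1%, Providence 122/154 = 79.2% → Providence
Severe: County General 2/13 = 15.4%, Providence 3/11 = 27.3% → Providence
Overall: County General 158/249 = 63.5%, Providence 125/165 = 75.8% → Providence
Providence wins overall and in every case group — no reversal.

Yes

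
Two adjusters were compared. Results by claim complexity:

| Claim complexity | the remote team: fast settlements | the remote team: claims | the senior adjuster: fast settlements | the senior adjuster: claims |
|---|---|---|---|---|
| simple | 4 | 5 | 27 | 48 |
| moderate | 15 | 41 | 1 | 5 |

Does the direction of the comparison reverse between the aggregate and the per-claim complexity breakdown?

Yes

Simple: the remote team 4/5 = 80.0%, the senior adjuster 27/48 = 56.2% → the remote team
Moderate: the remote team 15/41 = 36.6%, the senior adjuster 1/5 = 20.0% → the remote team
Overall: the remote team 19/46 = 41.3%, the senior adjuster 28/53 = 52.8% → the senior adjuster
The remote team wins each claim group but the senior adjuster wins overall — the comparison reverses. The remote team's claims skew toward moderate, which has a lower base rate.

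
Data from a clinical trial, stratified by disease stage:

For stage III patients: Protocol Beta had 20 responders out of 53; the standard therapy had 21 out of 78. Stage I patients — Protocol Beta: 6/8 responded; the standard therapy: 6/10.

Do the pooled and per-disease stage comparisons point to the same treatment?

Stage III: Protocol Beta 20/53 = 37.7%, the standard therapy 21/78 = 26.9% → Protocol Beta
Stage I: Protocol Beta 6/8 = 75.0%, the standard therapy 6/10 = 60.0% → Protocol Beta
Overall: Protocol Beta 26/61 = 42.6%, the standard therapy 27/88 = 30.7% → Protocol Beta
Protocol Beta wins overall and in every disease group — no reversal.

Yes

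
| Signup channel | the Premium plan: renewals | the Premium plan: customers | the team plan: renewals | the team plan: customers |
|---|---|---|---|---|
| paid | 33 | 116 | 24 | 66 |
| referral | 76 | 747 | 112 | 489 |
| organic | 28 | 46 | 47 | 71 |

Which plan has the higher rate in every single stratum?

the team plan

Paid: the Premium plan 33/116 = 28.4%, the team plan 24/66 = 36.4% → the team plan
Referral: the Premium plan 76/747 = 10.2%, the team plan 112/489 = 22.9% → the team plan
Organic: the Premium plan 28/46 = 60.9%, the team plan 47/71 = 66.2% → the team plan
The team plan has the higher rate in all 3 groups.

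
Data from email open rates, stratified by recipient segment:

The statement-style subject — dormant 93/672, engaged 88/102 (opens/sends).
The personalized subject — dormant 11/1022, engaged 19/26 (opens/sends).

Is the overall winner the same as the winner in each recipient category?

Dormant: the statement-style subject 93/672 = 13.8%, the personalized subject 11/1022 = 1.1% → the statement-style subject
Engaged: the statement-style subject 88/102 = 86.3%, the personalized subject 19/26 = 73.1% → the statement-style subject
Overall: the statement-style subject 181/774 = 23.4%, the personalized subject 30/1048 = 2.9% → the statement-style subject
The statement-style subject wins overall and in every recipient group — no reversal.

Yes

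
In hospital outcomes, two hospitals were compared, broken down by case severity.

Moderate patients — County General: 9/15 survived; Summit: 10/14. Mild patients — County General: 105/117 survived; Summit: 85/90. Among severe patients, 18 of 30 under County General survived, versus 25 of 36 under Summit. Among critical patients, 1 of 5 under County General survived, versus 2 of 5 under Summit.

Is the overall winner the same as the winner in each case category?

Moderate: County General 9/15 = 60.0%, Summit 10/14 = 71.4% → Summit
Mild: County General 105/117 = 89.7%, Summit 85/90 = 94.4% → Summit
Severe: County General 18/30 = 60.0%, Summit 25/36 = 69.4% → Summit
Critical: County General 1/5 = 20.0%, Summit 2/5 = 40.0% → Summit
Overall: County General 133/167 = 79.6%, Summit 122/145 = 84.1% → Summit
Summit wins overall and in every case group — no reversal.

Yes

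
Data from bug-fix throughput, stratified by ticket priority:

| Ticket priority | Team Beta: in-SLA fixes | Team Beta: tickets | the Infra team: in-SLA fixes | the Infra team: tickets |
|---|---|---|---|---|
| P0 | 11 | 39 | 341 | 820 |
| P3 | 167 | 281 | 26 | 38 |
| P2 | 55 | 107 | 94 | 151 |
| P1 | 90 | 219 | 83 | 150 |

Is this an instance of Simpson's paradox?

P0: Team Beta 11/39 = 28.2%, the Infra team 341/820 = 41.6% → the Infra team
P3: Team Beta 167/281 = 59.4%, the Infra team 26/38 = 68.4% → the Infra team
P2: Team Beta 55/107 = 51.4%, the Infra team 94/151 = 62.3% → the Infra team
P1: Team Beta 90/219 = 41.1%, the Infra team 83/150 = 55.3% → the Infra team
Overall: Team Beta 323/646 = 50.0%, the Infra team 544/1159 = 46.9% → Team Beta
The Infra team wins each ticket group but Team Beta wins overall — the comparison reverses. The Infra team's tickets skew toward P0, which has a lower base rate.

Yes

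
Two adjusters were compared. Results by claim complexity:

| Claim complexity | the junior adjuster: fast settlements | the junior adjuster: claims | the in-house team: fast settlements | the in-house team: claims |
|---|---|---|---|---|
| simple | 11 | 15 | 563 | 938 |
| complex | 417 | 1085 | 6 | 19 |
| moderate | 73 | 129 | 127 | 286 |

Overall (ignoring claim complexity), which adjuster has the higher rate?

the in-house team

Simple: the junior adjuster 11/15 = 73.3%, the in-house team 563/938 = 60.0% → the junior adjuster
Complex: the junior adjuster 417/1085 = 38.4%, the in-house team 6/19 = 31.6% → the junior adjuster
Moderate: the junior adjuster 73/129 = 56.6%, the in-house team 127/286 = 44.4% → the junior adjuster
Overall: the junior adjuster 501/1229 = 40.8%, the in-house team 696/1243 = 56.0% → the in-house team
(The junior adjuster wins every claim group but the in-house team wins overall — the junior adjuster's claims skew toward the low-rate complex group.)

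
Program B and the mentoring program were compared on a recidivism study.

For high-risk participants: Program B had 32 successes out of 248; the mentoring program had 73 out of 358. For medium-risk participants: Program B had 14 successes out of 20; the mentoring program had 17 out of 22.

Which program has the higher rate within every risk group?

High-risk: Program B 32/248 = 12.9%, the mentoring program 73/358 = 20.4% → the mentoring program
Medium-risk: Program B 14/20 = 70.0%, the mentoring program 17/22 = 77.3% → the mentoring program
The mentoring program has the higher rate in both groups.

the mentoring program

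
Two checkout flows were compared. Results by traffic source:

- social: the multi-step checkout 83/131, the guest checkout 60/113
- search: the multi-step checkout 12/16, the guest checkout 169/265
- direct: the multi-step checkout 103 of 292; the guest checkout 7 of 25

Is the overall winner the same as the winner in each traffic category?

Social: the multi-step checkout 83/131 = 63.4%, the guest checkout 60/113 = 53.1% → the multi-step checkout
Search: the multi-step checkout 12/16 = 75.0%, the guest checkout 169/265 = 63.8% → the multi-step checkout
Direct: the multi-step checkout 103/292 = 35.3%, the guest checkout 7/25 = 28.0% → the multi-step checkout
Overall: the multi-step checkout 198/439 = 45.1%, the guest checkout 236/403 = 58.6% → the guest checkout
The multi-step checkout wins each traffic group but the guest checkout wins overall — the comparison reverses. The multi-step checkout's sessions skew toward direct, which has a lower base rate.

No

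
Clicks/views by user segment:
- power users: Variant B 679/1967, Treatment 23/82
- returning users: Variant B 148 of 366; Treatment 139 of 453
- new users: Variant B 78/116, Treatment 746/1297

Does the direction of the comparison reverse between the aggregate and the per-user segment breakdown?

Yes

Power users: Variant B 679/1967 = 34.5%, Treatment 23/82 = 28.0% → Variant B
Returning users: Variant B 148/366 = 40.4%, Treatment 139/453 = 30.7% → Variant B
New users: Variant B 78/116 = 67.2%, Treatment 746/1297 = 57.5% → Variant B
Overall: Variant B 905/2449 = 37.0%, Treatment 908/1832 = 49.6% → Treatment
Variant B wins each user group but Treatment wins overall — the comparison reverses. Variant B's views skew toward power users, which has a lower base rate.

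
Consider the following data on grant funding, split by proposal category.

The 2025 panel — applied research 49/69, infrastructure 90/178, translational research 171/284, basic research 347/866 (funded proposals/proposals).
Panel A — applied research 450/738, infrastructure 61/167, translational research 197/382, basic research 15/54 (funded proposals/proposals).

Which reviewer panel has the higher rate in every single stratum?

the 2025 panel

Applied research: the 2025 panel 49/69 = 71.0%, Panel A 450/738 = 61.0% → the 2025 panel
Infrastructure: the 2025 panel 90/178 = 50.6%, Panel A 61/167 = 36.5% → the 2025 panel
Translational research: the 2025 panel 171/284 = 60.2%, Panel A 197/382 = 51.6% → the 2025 panel
Basic research: the 2025 panel 347/866 = 40.1%, Panel A 15/54 = 27.8% → the 2025 panel
The 2025 panel has the higher rate in all 4 groups.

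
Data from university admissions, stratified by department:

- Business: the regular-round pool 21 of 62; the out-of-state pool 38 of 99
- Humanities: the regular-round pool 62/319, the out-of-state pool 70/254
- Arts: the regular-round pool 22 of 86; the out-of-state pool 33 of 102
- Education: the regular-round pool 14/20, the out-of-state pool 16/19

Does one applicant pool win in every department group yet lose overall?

No

Business: the regular-round pool 21/62 = 33.9%, the out-of-state pool 38/99 = 38.4% → the out-of-state pool
Humanities: the regular-round pool 62/319 = 19.4%, the out-of-state pool 70/254 = 27.6% → the out-of-state pool
Arts: the regular-round pool 22/86 = 25.6%, the out-of-state pool 33/102 = 32.4% → the out-of-state pool
Education: the regular-round pool 14/20 = 70.0%, the out-of-state pool 16/19 = 84.2% → the out-of-state pool
Overall: the regular-round pool 119/487 = 24.4%, the out-of-state pool 157/474 = 33.1% → the out-of-state pool
The out-of-state pool wins overall and in every department group — no reversal.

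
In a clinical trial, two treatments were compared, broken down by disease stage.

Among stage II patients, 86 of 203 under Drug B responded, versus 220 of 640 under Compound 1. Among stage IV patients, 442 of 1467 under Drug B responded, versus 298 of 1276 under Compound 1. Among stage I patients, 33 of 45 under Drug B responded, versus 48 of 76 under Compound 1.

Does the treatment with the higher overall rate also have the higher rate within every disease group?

Yes

Stage II: Drug B 86/203 = 42.4%, Compound 1 220/640 = 34.4% → Drug B
Stage IV: Drug B 442/1467 = 30.1%, Compound 1 298/1276 = 23.4% → Drug B
Stage I: Drug B 33/45 = 73.3%, Compound 1 48/76 = 63.2% → Drug B
Overall: Drug B 561/1715 = 32.7%, Compound 1 566/1992 = 28.4% → Drug B
Drug B wins overall and in every disease group — no reversal.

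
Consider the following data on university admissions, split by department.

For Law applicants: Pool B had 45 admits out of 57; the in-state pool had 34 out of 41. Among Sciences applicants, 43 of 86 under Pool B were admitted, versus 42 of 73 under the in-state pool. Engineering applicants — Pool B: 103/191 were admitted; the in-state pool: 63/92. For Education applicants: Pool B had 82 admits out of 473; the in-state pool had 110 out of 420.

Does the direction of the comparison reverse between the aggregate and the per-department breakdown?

No

Law: Pool B 45/57 = 78.9%, the in-state pool 34/41 = 82.9% → the in-state pool
Sciences: Pool B 43/86 = 50.0%, the in-state pool 42/73 = 57.5% → the in-state pool
Engineering: Pool B 103/191 = 53.9%, the in-state pool 63/92 = 68.5% → the in-state pool
Education: Pool B 82/473 = 17.3%, the in-state pool 110/420 = 26.2% → the in-state pool
Overall: Pool B 273/807 = 33.8%, the in-state pool 249/626 = 39.8% → the in-state pool
The in-state pool wins overall and in every department group — no reversal.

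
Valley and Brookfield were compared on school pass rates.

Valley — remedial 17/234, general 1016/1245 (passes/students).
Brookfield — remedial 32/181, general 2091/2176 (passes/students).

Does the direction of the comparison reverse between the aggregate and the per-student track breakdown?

Remedial: Valley 17/234 = 7.3%, Brookfield 32/181 = 17.7% → Brookfield
General: Valley 1016/1245 = 81.6%, Brookfield 2091/2176 = 96.1% → Brookfield
Overall: Valley 1033/1479 = 69.8%, Brookfield 2123/2357 = 90.1% → Brookfield
Brookfield wins overall and in every student group — no reversal.

No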